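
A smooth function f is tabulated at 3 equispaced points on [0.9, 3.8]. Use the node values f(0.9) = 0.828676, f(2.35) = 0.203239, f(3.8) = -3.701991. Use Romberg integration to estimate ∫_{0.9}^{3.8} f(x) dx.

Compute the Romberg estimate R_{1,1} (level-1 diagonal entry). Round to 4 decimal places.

-0.9958

R_{0,0} (trapezoid, 1 panel, h=2.9000): -4.166307
R_{1,0} (trapezoid, 2 panels, h=1.4500): -1.788457
R_{1,1} = -1.788457 + (-1.788457 − (-4.166307))/3 = -0.995840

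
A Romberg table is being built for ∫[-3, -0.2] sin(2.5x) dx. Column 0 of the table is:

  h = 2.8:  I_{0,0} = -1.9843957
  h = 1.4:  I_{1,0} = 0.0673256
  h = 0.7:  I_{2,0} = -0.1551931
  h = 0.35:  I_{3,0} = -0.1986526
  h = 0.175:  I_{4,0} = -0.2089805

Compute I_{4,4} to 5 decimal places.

-0.21239

Richardson extrapolation on the trapezoidal column (denominator 4−1=3):
I_{1,1} = 0.0673256 + (0.0673256 − (-1.9843957))/3 = 0.7512327
I_{2,1} = (4·(-0.1551931) − 0.0673256) / 3 = -0.2293660
I_{3,1} = (4·(-0.1986526) − (-0.1551931)) / 3 = -0.2131391
I_{4,1} = -0.2089805 + (-0.2089805 − (-0.1986526))/3 = -0.2124231
I_{2,2} = (16·(-0.2293660) − 0.7512327) / 15 = -0.2947392
I_{3,2} = -0.2131391 + (-0.2131391 − (-0.2293660))/15 = -0.2120573
I_{4,2} = -0.2124231 + (-0.2124231 − (-0.2131391))/15 = -0.2123754
I_{3,3} = -0.2120573 + (-0.2120573 − (-0.2947392))/63 = -0.2107449
I_{4,3} = -0.2123754 + (-0.2123754 − (-0.2120573))/63 = -0.2123804
I_{4,4} = (256·(-0.2123804) − (-0.2107449)) / 255 = -0.2123868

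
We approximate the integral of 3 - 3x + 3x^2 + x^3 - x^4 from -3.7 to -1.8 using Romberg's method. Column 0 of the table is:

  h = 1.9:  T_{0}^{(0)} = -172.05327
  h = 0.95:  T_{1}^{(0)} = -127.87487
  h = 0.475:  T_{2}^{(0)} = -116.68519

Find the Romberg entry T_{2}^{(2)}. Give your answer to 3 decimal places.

T_{1}^{(1)} = (4·(-127.87487) − (-172.05327)) / 3 = -113.14874
T_{2}^{(1)} = -116.68519 + (-116.68519 − (-127.87487))/3 = -112.95530
T_{2}^{(2)} = -112.95530 + (-112.95530 − (-113.14874))/15 = -112.94240

-112.942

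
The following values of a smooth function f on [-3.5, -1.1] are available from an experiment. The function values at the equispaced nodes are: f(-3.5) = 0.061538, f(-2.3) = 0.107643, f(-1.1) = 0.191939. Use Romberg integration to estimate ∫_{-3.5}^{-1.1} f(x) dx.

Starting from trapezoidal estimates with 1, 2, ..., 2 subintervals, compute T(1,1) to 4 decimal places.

0.2736

T(0,0) (trapezoid, 1 panel, h=2.4000): 0.304172
T(1,0) (trapezoid, 2 panels, h=1.2000): 0.281258
T(1,1) = 0.281258 + (0.281258 − 0.304172)/3 = 0.273620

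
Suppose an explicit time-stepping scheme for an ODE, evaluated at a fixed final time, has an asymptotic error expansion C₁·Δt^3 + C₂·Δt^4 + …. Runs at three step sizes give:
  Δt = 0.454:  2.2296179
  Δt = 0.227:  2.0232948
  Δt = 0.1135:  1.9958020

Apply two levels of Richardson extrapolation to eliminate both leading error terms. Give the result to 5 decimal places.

1.99174

First eliminate the Δt^3 term (factor 2^3 = 8):
  B₁ = (8·2.0232948 − 2.2296179)/7 = 1.9938201
  B₂ = (8·1.9958020 − 2.0232948)/7 = 1.9918745
Then eliminate the Δt^4 term (factor 2^4 = 16):
  (16·1.9918745 − 1.9938201)/15 = 1.9917448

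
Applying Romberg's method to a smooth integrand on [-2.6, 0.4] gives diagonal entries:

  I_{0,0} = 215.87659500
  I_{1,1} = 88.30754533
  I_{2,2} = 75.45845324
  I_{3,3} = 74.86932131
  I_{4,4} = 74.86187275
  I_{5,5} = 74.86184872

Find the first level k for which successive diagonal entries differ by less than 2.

k = 3

|I_{1,1} − I_{0,0}| = 127.56904967 ≥ 2
|I_{2,2} − I_{1,1}| = 12.84909209 ≥ 2
|I_{3,3} − I_{2,2}| = 0.58913193 < 2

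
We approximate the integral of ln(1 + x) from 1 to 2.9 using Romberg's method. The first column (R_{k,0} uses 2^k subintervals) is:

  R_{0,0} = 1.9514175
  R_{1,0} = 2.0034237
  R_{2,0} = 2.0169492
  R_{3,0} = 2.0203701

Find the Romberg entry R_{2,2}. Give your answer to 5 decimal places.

2.02150

Richardson extrapolation on the trapezoidal column (denominator 4−1=3):
R_{1,1} = (4·2.0034237 − 1.9514175) / 3 = 2.0207591
R_{2,1} = (4·2.0169492 − 2.0034237) / 3 = 2.0214577
R_{2,2} = 2.0214577 + (2.0214577 − 2.0207591)/15 = 2.0215043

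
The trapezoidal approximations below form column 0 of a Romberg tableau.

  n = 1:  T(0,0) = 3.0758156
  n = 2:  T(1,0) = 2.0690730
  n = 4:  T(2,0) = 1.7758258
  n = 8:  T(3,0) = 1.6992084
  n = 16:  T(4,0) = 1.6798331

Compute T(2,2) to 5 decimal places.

1.67438

Richardson extrapolation on the trapezoidal column (denominator 4−1=3):
T(1,1) = 2.0690730 + (2.0690730 − 3.0758156)/3 = 1.7334921
T(2,1) = (4·1.7758258 − 2.0690730) / 3 = 1.6780767
T(2,2) = 1.6780767 + (1.6780767 − 1.7334921)/15 = 1.6743823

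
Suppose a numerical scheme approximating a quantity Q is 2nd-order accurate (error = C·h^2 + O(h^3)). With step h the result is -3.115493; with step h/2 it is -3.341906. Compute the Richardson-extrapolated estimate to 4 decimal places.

Extrapolated value = (4·A(h/2) − A(h)) / (4 − 1)
= (4·(-3.341906) − (-3.115493)) / 3
= -10.252131 / 3 = -3.417377

-3.4174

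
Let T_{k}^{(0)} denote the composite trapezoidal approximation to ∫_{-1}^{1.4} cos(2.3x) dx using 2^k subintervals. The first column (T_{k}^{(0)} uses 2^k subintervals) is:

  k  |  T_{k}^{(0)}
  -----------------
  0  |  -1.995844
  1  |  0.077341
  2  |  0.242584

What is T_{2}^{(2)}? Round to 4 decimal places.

Richardson extrapolation on the trapezoidal column (denominator 4−1=3):
T_{1}^{(1)} = (4·0.077341 − (-1.995844)) / 3 = 0.768403
T_{2}^{(1)} = 0.242584 + (0.242584 − 0.077341)/3 = 0.297665
T_{2}^{(2)} = (16·0.297665 − 0.768403) / 15 = 0.266282

0.2663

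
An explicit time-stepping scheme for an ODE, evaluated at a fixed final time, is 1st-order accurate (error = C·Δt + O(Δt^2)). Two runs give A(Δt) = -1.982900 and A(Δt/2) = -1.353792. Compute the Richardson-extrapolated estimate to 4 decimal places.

-0.7247

The leading error scales as Δt; refining by a factor of 2 reduces it by 2^1 = 2.
Extrapolated value = (2·A(Δt/2) − A(Δt)) / (2 − 1)
= (2·(-1.353792) − (-1.982900)) / 1
= -0.724684 / 1 = -0.724684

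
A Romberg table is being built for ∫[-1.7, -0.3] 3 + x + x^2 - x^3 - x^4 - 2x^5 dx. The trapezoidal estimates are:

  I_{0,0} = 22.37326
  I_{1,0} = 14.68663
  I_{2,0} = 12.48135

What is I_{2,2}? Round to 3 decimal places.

11.721

Richardson extrapolation on the trapezoidal column (denominator 4−1=3):
I_{1,1} = 14.68663 + (14.68663 − 22.37326)/3 = 12.12442
I_{2,1} = 12.48135 + (12.48135 − 14.68663)/3 = 11.74626
I_{2,2} = (16·11.74626 − 12.12442) / 15 = 11.72105
(Column j=1 coincides with Simpson's rule on the same nodes.)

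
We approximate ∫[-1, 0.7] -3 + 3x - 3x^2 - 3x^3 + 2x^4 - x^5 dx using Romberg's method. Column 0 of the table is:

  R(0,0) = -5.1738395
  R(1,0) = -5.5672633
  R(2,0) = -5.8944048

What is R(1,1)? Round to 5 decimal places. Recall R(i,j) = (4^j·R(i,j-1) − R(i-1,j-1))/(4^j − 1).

-5.69840

Richardson extrapolation on the trapezoidal column (denominator 4−1=3):
R(1,1) = -5.5672633 + (-5.5672633 − (-5.1738395))/3 = -5.6984046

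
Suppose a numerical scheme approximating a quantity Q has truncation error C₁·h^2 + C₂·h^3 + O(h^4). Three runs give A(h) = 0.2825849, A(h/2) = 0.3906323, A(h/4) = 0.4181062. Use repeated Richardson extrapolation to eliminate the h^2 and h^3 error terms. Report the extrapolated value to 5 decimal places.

First eliminate the h^2 term (factor 2^2 = 4):
  B₁ = (4·0.3906323 − 0.2825849)/3 = 0.4266481
  B₂ = (4·0.4181062 − 0.3906323)/3 = 0.4272642
Then eliminate the h^3 term (factor 2^3 = 8):
  (8·0.4272642 − 0.4266481)/7 = 0.4273522

0.42735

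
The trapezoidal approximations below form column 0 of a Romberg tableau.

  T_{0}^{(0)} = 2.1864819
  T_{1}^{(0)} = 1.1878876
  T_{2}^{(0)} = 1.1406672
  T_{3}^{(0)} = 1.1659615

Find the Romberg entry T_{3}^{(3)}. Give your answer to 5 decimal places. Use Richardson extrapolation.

1.17824

T_{1}^{(1)} = 1.1878876 + (1.1878876 − 2.1864819)/3 = 0.8550228
T_{2}^{(1)} = 1.1406672 + (1.1406672 − 1.1878876)/3 = 1.1249271
T_{3}^{(1)} = (4·1.1659615 − 1.1406672) / 3 = 1.1743929
T_{2}^{(2)} = 1.1249271 + (1.1249271 − 0.8550228)/15 = 1.1429207
T_{3}^{(2)} = (16·1.1743929 − 1.1249271) / 15 = 1.1776906
T_{3}^{(3)} = 1.1776906 + (1.1776906 − 1.1429207)/63 = 1.1782425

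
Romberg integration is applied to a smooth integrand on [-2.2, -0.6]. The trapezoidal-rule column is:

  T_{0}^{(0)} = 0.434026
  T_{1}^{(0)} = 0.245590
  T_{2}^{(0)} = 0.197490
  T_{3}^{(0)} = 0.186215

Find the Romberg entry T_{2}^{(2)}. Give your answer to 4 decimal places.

T_{1}^{(1)} = 0.245590 + (0.245590 − 0.434026)/3 = 0.182778
T_{2}^{(1)} = (4·0.197490 − 0.245590) / 3 = 0.181457
T_{2}^{(2)} = 0.181457 + (0.181457 − 0.182778)/15 = 0.181369

0.1814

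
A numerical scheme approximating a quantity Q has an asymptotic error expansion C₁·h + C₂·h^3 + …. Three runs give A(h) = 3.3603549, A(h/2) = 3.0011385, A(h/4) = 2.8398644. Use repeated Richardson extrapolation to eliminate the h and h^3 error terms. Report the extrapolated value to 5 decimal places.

First eliminate the h term (factor 2^1 = 2):
  B₁ = (2·3.0011385 − 3.3603549)/1 = 2.6419221
  B₂ = (2·2.8398644 − 3.0011385)/1 = 2.6785903
Then eliminate the h^3 term (factor 2^3 = 8):
  (8·2.6785903 − 2.6419221)/7 = 2.6838286

2.68383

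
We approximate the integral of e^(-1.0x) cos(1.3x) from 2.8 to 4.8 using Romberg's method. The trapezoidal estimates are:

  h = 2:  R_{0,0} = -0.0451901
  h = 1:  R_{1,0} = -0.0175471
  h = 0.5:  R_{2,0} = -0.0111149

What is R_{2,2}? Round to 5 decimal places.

R_{1,1} = -0.0175471 + (-0.0175471 − (-0.0451901))/3 = -0.0083328
R_{2,1} = (4·(-0.0111149) − (-0.0175471)) / 3 = -0.0089708
R_{2,2} = -0.0089708 + (-0.0089708 − (-0.0083328))/15 = -0.0090133

-0.00901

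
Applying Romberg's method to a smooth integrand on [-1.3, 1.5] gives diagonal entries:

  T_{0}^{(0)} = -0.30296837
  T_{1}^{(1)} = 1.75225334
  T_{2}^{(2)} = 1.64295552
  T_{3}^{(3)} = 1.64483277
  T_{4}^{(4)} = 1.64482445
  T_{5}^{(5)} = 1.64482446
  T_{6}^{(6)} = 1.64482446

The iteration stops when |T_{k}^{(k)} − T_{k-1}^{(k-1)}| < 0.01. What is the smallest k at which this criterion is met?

|T_{1}^{(1)} − T_{0}^{(0)}| = 2.05522171 ≥ 0.01
|T_{2}^{(2)} − T_{1}^{(1)}| = 0.10929782 ≥ 0.01
|T_{3}^{(3)} − T_{2}^{(2)}| = 0.00187725 < 0.01

k = 3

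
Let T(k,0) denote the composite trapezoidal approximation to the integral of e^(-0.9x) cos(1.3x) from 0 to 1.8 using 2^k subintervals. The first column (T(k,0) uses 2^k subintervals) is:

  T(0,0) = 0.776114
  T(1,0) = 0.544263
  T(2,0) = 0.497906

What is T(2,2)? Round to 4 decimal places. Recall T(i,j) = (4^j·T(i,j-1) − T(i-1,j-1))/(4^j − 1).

0.4835

T(1,1) = (4·0.544263 − 0.776114) / 3 = 0.466979
T(2,1) = 0.497906 + (0.497906 − 0.544263)/3 = 0.482454
T(2,2) = (16·0.482454 − 0.466979) / 15 = 0.483486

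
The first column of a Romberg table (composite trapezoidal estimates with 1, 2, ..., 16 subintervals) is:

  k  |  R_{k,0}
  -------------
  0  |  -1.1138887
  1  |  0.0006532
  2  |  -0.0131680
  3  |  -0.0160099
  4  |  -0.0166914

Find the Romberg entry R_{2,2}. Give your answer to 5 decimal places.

Richardson extrapolation on the trapezoidal column (denominator 4−1=3):
R_{1,1} = 0.0006532 + (0.0006532 − (-1.1138887))/3 = 0.3721672
R_{2,1} = -0.0131680 + (-0.0131680 − 0.0006532)/3 = -0.0177751
R_{2,2} = (16·(-0.0177751) − 0.3721672) / 15 = -0.0437713

-0.04377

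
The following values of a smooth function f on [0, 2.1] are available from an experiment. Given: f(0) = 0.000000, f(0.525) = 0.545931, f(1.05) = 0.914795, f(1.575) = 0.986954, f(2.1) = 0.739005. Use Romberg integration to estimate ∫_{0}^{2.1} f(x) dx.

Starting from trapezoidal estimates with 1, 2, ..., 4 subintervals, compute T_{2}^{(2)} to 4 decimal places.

T_{0}^{(0)} (trapezoid, 1 panel, h=2.1000): 0.775955
T_{1}^{(0)} (trapezoid, 2 panels, h=1.0500): 1.348512
T_{2}^{(0)} (trapezoid, 4 panels, h=0.5250): 1.479021
T_{1}^{(1)} = 1.348512 + (1.348512 − 0.775955)/3 = 1.539364
T_{2}^{(1)} = 1.479021 + (1.479021 − 1.348512)/3 = 1.522524
T_{2}^{(2)} = 1.522524 + (1.522524 − 1.539364)/15 = 1.521401

1.5214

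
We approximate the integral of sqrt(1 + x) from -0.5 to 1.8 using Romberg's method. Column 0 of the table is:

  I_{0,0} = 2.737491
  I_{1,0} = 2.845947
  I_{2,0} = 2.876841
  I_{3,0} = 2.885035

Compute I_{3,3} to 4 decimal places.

2.8878

I_{1,1} = 2.845947 + (2.845947 − 2.737491)/3 = 2.882099
I_{2,1} = (4·2.876841 − 2.845947) / 3 = 2.887139
I_{3,1} = 2.885035 + (2.885035 − 2.876841)/3 = 2.887766
I_{2,2} = (16·2.887139 − 2.882099) / 15 = 2.887475
I_{3,2} = 2.887766 + (2.887766 − 2.887139)/15 = 2.887808
I_{3,3} = (64·2.887808 − 2.887475) / 63 = 2.887813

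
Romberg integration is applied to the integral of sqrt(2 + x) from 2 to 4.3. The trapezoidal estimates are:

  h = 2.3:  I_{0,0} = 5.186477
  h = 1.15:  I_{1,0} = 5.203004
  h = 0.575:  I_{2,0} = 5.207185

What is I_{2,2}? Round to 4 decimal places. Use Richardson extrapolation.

5.2086

I_{1,1} = (4·5.203004 − 5.186477) / 3 = 5.208513
I_{2,1} = (4·5.207185 − 5.203004) / 3 = 5.208579
I_{2,2} = (16·5.208579 − 5.208513) / 15 = 5.208583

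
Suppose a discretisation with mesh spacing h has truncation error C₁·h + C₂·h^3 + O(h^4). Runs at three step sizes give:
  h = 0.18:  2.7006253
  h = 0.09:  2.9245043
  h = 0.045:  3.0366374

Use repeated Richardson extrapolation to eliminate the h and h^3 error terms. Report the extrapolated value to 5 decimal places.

First eliminate the h term (factor 2^1 = 2):
  B₁ = (2·2.9245043 − 2.7006253)/1 = 3.1483833
  B₂ = (2·3.0366374 − 2.9245043)/1 = 3.1487705
Then eliminate the h^3 term (factor 2^3 = 8):
  (8·3.1487705 − 3.1483833)/7 = 3.1488258

3.14883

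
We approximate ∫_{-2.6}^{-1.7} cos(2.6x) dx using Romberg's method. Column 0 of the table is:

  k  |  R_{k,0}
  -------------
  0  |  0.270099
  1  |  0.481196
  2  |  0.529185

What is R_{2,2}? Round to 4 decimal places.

Richardson extrapolation on the trapezoidal column (denominator 4−1=3):
R_{1,1} = (4·0.481196 − 0.270099) / 3 = 0.551562
R_{2,1} = 0.529185 + (0.529185 − 0.481196)/3 = 0.545181
R_{2,2} = (16·0.545181 − 0.551562) / 15 = 0.544756

0.5448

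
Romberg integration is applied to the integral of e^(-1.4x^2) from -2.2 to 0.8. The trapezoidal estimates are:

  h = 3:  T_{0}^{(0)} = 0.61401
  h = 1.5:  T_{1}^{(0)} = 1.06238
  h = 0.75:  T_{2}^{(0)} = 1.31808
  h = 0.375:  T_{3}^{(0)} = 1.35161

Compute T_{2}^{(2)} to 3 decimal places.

1.416

T_{1}^{(1)} = 1.06238 + (1.06238 − 0.61401)/3 = 1.21184
T_{2}^{(1)} = (4·1.31808 − 1.06238) / 3 = 1.40331
T_{2}^{(2)} = (16·1.40331 − 1.21184) / 15 = 1.41607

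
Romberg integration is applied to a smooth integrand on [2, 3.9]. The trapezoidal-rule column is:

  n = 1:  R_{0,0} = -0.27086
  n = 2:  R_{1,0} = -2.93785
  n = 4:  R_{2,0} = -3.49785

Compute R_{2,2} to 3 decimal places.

-3.675

R_{1,1} = -2.93785 + (-2.93785 − (-0.27086))/3 = -3.82685
R_{2,1} = (4·(-3.49785) − (-2.93785)) / 3 = -3.68452
R_{2,2} = -3.68452 + (-3.68452 − (-3.82685))/15 = -3.67503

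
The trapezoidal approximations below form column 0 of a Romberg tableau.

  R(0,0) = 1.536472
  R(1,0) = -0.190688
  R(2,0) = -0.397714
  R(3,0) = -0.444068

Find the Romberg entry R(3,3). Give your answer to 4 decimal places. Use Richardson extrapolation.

-0.4592

Richardson extrapolation on the trapezoidal column (denominator 4−1=3):
R(1,1) = -0.190688 + (-0.190688 − 1.536472)/3 = -0.766408
R(2,1) = -0.397714 + (-0.397714 − (-0.190688))/3 = -0.466723
R(3,1) = -0.444068 + (-0.444068 − (-0.397714))/3 = -0.459519
R(2,2) = (16·(-0.466723) − (-0.766408)) / 15 = -0.446744
R(3,2) = (16·(-0.459519) − (-0.466723)) / 15 = -0.459039
R(3,3) = (64·(-0.459039) − (-0.446744)) / 63 = -0.459234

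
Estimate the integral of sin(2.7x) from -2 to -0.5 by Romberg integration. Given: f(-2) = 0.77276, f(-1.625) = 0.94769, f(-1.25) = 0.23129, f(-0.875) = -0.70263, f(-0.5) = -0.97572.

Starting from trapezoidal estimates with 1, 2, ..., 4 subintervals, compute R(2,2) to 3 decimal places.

0.153

R(0,0) (trapezoid, 1 panel, h=1.5000): -0.15222
R(1,0) (trapezoid, 2 panels, h=0.7500): 0.09736
R(2,0) (trapezoid, 4 panels, h=0.3750): 0.14058
R(1,1) = 0.09736 + (0.09736 − (-0.15222))/3 = 0.18055
R(2,1) = 0.14058 + (0.14058 − 0.09736)/3 = 0.15499
R(2,2) = 0.15499 + (0.15499 − 0.18055)/15 = 0.15329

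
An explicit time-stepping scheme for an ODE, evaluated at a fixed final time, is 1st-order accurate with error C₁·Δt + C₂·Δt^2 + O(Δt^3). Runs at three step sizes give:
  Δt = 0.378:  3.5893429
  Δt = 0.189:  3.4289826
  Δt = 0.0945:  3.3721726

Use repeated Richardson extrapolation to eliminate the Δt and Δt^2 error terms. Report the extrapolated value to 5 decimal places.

3.33094

First eliminate the Δt term (factor 2^1 = 2):
  B₁ = (2·3.4289826 − 3.5893429)/1 = 3.2686223
  B₂ = (2·3.3721726 − 3.4289826)/1 = 3.3153626
Then eliminate the Δt^2 term (factor 2^2 = 4):
  (4·3.3153626 − 3.2686223)/3 = 3.3309427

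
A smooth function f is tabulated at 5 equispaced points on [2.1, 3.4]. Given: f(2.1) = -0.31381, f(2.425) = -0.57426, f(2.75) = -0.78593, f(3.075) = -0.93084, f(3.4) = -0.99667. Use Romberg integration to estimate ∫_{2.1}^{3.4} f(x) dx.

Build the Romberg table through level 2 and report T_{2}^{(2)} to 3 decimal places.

T_{0}^{(0)} (trapezoid, 1 panel, h=1.3000): -0.85181
T_{1}^{(0)} (trapezoid, 2 panels, h=0.6500): -0.93676
T_{2}^{(0)} (trapezoid, 4 panels, h=0.3250): -0.95754
T_{1}^{(1)} = -0.93676 + (-0.93676 − (-0.85181))/3 = -0.96508
T_{2}^{(1)} = -0.95754 + (-0.95754 − (-0.93676))/3 = -0.96447
T_{2}^{(2)} = -0.96447 + (-0.96447 − (-0.96508))/15 = -0.96443

-0.964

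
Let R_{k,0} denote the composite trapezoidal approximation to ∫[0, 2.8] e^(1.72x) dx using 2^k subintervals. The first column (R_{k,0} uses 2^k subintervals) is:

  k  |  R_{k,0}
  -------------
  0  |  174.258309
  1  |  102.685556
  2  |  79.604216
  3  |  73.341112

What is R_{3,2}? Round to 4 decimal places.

R_{2,1} = (4·79.604216 − 102.685556) / 3 = 71.910436
R_{3,1} = (4·73.341112 − 79.604216) / 3 = 71.253411
R_{3,2} = 71.253411 + (71.253411 − 71.910436)/15 = 71.209609
(Column j=1 coincides with Simpson's rule on the same nodes.)

71.2096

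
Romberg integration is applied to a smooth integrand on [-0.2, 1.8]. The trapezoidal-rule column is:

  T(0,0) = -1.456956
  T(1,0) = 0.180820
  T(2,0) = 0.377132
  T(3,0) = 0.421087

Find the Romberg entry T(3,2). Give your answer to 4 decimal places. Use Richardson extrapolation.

0.4353

T(2,1) = (4·0.377132 − 0.180820) / 3 = 0.442569
T(3,1) = (4·0.421087 − 0.377132) / 3 = 0.435739
T(3,2) = 0.435739 + (0.435739 − 0.442569)/15 = 0.435284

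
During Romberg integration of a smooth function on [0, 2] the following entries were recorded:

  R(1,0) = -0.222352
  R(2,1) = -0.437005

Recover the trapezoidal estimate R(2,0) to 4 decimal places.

-0.3833

From R(2,1) = (4·R(2,0) − R(1,0))/3, solve for R(2,0):
4·R(2,0) = 3·(-0.437005) + (-0.222352) = -1.533367
R(2,0) = -0.383342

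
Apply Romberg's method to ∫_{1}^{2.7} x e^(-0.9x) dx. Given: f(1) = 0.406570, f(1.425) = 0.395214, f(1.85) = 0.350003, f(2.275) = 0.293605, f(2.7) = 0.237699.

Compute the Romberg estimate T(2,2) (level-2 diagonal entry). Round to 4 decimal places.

0.5809

T(0,0) (trapezoid, 1 panel, h=1.7000): 0.547629
T(1,0) (trapezoid, 2 panels, h=0.8500): 0.571317
T(2,0) (trapezoid, 4 panels, h=0.4250): 0.578407
T(1,1) = 0.571317 + (0.571317 − 0.547629)/3 = 0.579213
T(2,1) = 0.578407 + (0.578407 − 0.571317)/3 = 0.580770
T(2,2) = 0.580770 + (0.580770 − 0.579213)/15 = 0.580874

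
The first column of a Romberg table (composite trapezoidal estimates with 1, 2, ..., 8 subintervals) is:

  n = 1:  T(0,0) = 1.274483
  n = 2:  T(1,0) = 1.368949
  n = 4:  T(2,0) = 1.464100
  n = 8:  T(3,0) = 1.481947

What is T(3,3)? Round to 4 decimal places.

1.4871

T(1,1) = 1.368949 + (1.368949 − 1.274483)/3 = 1.400438
T(2,1) = 1.464100 + (1.464100 − 1.368949)/3 = 1.495817
T(3,1) = 1.481947 + (1.481947 − 1.464100)/3 = 1.487896
T(2,2) = 1.495817 + (1.495817 − 1.400438)/15 = 1.502176
T(3,2) = (16·1.487896 − 1.495817) / 15 = 1.487368
T(3,3) = (64·1.487368 − 1.502176) / 63 = 1.487133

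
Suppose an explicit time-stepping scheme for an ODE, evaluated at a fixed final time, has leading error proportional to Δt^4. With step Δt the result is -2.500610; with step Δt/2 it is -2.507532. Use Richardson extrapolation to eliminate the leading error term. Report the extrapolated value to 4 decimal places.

-2.5080

Extrapolated value = (16·A(Δt/2) − A(Δt)) / (16 − 1)
= (16·(-2.507532) − (-2.500610)) / 15
= -37.619902 / 15 = -2.507993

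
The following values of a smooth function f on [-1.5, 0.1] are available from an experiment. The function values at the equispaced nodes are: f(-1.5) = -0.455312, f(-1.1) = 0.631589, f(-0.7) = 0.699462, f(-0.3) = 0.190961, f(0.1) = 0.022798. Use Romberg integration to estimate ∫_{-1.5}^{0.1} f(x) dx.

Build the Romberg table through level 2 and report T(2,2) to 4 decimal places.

0.5633

T(0,0) (trapezoid, 1 panel, h=1.6000): -0.346011
T(1,0) (trapezoid, 2 panels, h=0.8000): 0.386564
T(2,0) (trapezoid, 4 panels, h=0.4000): 0.522302
T(1,1) = 0.386564 + (0.386564 − (-0.346011))/3 = 0.630756
T(2,1) = 0.522302 + (0.522302 − 0.386564)/3 = 0.567548
T(2,2) = 0.567548 + (0.567548 − 0.630756)/15 = 0.563334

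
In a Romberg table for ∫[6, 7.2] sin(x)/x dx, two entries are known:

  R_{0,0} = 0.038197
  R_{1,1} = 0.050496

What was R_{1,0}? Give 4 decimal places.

0.0474

From R_{1,1} = (4·R_{1,0} − R_{0,0})/3, solve for R_{1,0}:
4·R_{1,0} = 3·0.050496 + 0.038197 = 0.189685
R_{1,0} = 0.047421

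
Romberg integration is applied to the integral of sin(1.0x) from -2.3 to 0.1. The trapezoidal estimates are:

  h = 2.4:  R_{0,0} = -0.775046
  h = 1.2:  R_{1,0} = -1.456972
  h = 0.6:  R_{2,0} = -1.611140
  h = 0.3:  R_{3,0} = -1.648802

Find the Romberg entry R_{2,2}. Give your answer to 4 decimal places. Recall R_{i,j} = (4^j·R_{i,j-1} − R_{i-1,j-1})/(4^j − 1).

-1.6611

Richardson extrapolation on the trapezoidal column (denominator 4−1=3):
R_{1,1} = -1.456972 + (-1.456972 − (-0.775046))/3 = -1.684281
R_{2,1} = (4·(-1.611140) − (-1.456972)) / 3 = -1.662529
R_{2,2} = -1.662529 + (-1.662529 − (-1.684281))/15 = -1.661079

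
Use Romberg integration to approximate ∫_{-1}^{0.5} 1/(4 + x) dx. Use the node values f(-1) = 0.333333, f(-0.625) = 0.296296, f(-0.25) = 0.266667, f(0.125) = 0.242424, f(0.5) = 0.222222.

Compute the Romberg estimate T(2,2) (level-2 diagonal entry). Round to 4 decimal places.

T(0,0) (trapezoid, 1 panel, h=1.5000): 0.416666
T(1,0) (trapezoid, 2 panels, h=0.7500): 0.408333
T(2,0) (trapezoid, 4 panels, h=0.3750): 0.406187
T(1,1) = 0.408333 + (0.408333 − 0.416666)/3 = 0.405555
T(2,1) = 0.406187 + (0.406187 − 0.408333)/3 = 0.405472
T(2,2) = 0.405472 + (0.405472 − 0.405555)/15 = 0.405466

0.4055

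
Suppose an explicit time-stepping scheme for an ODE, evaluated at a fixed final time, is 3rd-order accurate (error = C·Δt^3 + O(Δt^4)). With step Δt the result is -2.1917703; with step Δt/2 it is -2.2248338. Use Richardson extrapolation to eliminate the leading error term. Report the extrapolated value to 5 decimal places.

-2.22956

The leading error scales as Δt^3; refining by a factor of 2 reduces it by 2^3 = 8.
Extrapolated value = (8·A(Δt/2) − A(Δt)) / (8 − 1)
= (8·(-2.2248338) − (-2.1917703)) / 7
= -15.6069001 / 7 = -2.2295572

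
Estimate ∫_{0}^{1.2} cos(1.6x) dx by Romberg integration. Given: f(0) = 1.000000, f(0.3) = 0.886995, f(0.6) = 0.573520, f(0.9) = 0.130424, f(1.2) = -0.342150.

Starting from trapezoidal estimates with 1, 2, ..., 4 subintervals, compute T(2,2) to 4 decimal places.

0.5873

T(0,0) (trapezoid, 1 panel, h=1.2000): 0.394710
T(1,0) (trapezoid, 2 panels, h=0.6000): 0.541467
T(2,0) (trapezoid, 4 panels, h=0.3000): 0.575959
T(1,1) = 0.541467 + (0.541467 − 0.394710)/3 = 0.590386
T(2,1) = 0.575959 + (0.575959 − 0.541467)/3 = 0.587456
T(2,2) = 0.587456 + (0.587456 − 0.590386)/15 = 0.587261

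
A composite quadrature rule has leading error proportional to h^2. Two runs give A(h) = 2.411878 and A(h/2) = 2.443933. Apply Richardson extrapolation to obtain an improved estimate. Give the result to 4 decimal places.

2.4546

The leading error scales as h^2; refining by a factor of 2 reduces it by 2^2 = 4.
Extrapolated value = (4·A(h/2) − A(h)) / (4 − 1)
= (4·2.443933 − 2.411878) / 3
= 7.363854 / 3 = 2.454618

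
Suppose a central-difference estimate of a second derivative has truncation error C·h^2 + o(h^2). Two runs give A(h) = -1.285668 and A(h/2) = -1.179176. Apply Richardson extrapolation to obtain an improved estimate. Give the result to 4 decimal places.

-1.1437

The leading error scales as h^2; refining by a factor of 2 reduces it by 2^2 = 4.
Extrapolated value = (4·A(h/2) − A(h)) / (4 − 1)
= (4·(-1.179176) − (-1.285668)) / 3
= -3.431036 / 3 = -1.143679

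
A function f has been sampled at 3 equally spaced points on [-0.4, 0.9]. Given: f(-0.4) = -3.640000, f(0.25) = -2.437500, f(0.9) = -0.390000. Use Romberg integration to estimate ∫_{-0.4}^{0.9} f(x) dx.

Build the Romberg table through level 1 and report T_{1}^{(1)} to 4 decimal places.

T_{0}^{(0)} (trapezoid, 1 panel, h=1.3000): -2.619500
T_{1}^{(0)} (trapezoid, 2 panels, h=0.6500): -2.894125
T_{1}^{(1)} = -2.894125 + (-2.894125 − (-2.619500))/3 = -2.985667

-2.9857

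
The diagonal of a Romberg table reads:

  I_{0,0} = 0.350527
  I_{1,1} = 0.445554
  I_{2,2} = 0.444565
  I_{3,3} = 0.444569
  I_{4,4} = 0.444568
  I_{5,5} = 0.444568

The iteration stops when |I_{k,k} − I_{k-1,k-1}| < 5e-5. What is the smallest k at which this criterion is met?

|I_{1,1} − I_{0,0}| = 0.095027 ≥ 5e-5
|I_{2,2} − I_{1,1}| = 0.000989 ≥ 5e-5
|I_{3,3} − I_{2,2}| = 0.000004 < 5e-5

k = 3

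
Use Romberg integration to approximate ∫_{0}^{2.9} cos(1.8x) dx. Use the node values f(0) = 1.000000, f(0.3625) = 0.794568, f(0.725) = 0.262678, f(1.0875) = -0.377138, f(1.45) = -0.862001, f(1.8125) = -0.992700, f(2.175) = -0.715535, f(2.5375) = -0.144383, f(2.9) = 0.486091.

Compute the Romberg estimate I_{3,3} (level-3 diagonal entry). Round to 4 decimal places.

I_{0,0} (trapezoid, 1 panel, h=2.9000): 2.154832
I_{1,0} (trapezoid, 2 panels, h=1.4500): -0.172485
I_{2,0} (trapezoid, 4 panels, h=0.7250): -0.414564
I_{3,0} (trapezoid, 8 panels, h=0.3625): -0.468156
I_{1,1} = -0.172485 + (-0.172485 − 2.154832)/3 = -0.948257
I_{2,1} = -0.414564 + (-0.414564 − (-0.172485))/3 = -0.495257
I_{3,1} = -0.468156 + (-0.468156 − (-0.414564))/3 = -0.486020
I_{2,2} = -0.495257 + (-0.495257 − (-0.948257))/15 = -0.465057
I_{3,2} = -0.486020 + (-0.486020 − (-0.495257))/15 = -0.485404
I_{3,3} = -0.485404 + (-0.485404 − (-0.465057))/63 = -0.485727

-0.4857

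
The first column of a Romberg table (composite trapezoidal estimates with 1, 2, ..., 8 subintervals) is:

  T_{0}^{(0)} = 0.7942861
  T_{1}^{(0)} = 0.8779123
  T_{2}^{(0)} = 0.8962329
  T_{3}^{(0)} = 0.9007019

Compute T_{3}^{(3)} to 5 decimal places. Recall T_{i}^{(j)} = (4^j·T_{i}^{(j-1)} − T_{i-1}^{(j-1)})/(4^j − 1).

0.90218

Richardson extrapolation on the trapezoidal column (denominator 4−1=3):
T_{1}^{(1)} = (4·0.8779123 − 0.7942861) / 3 = 0.9057877
T_{2}^{(1)} = (4·0.8962329 − 0.8779123) / 3 = 0.9023398
T_{3}^{(1)} = 0.9007019 + (0.9007019 − 0.8962329)/3 = 0.9021916
T_{2}^{(2)} = 0.9023398 + (0.9023398 − 0.9057877)/15 = 0.9021099
T_{3}^{(2)} = (16·0.9021916 − 0.9023398) / 15 = 0.9021817
T_{3}^{(3)} = (64·0.9021817 − 0.9021099) / 63 = 0.9021828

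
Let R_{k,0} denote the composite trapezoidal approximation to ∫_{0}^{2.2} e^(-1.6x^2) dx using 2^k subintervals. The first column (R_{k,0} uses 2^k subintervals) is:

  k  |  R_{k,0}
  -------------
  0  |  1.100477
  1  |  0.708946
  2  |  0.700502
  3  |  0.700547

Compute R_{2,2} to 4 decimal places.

0.7056

R_{1,1} = (4·0.708946 − 1.100477) / 3 = 0.578436
R_{2,1} = 0.700502 + (0.700502 − 0.708946)/3 = 0.697687
R_{2,2} = (16·0.697687 − 0.578436) / 15 = 0.705637
(Column j=1 coincides with Simpson's rule on the same nodes.)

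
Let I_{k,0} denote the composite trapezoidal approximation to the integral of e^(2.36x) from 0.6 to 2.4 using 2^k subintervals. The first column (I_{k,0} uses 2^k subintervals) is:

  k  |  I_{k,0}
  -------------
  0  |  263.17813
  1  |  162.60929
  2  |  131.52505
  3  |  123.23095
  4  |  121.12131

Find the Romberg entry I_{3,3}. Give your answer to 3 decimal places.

I_{1,1} = (4·162.60929 − 263.17813) / 3 = 129.08634
I_{2,1} = 131.52505 + (131.52505 − 162.60929)/3 = 121.16364
I_{3,1} = (4·123.23095 − 131.52505) / 3 = 120.46625
I_{2,2} = (16·121.16364 − 129.08634) / 15 = 120.63546
I_{3,2} = (16·120.46625 − 121.16364) / 15 = 120.41976
I_{3,3} = (64·120.41976 − 120.63546) / 63 = 120.41634

120.416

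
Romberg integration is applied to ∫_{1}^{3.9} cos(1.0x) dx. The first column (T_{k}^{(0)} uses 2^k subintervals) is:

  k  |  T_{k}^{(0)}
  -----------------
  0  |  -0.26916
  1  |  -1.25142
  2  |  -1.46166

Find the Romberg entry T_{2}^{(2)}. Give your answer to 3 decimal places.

Richardson extrapolation on the trapezoidal column (denominator 4−1=3):
T_{1}^{(1)} = -1.25142 + (-1.25142 − (-0.26916))/3 = -1.57884
T_{2}^{(1)} = (4·(-1.46166) − (-1.25142)) / 3 = -1.53174
T_{2}^{(2)} = -1.53174 + (-1.53174 − (-1.57884))/15 = -1.52860
(Column j=1 coincides with Simpson's rule on the same nodes.)

-1.529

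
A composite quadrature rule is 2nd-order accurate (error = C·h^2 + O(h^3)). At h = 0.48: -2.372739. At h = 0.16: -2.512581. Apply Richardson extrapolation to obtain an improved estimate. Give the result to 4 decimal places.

-2.5301

Extrapolated value = (9·A(h/3) − A(h)) / (9 − 1)
= (9·(-2.512581) − (-2.372739)) / 8
= -20.240490 / 8 = -2.530061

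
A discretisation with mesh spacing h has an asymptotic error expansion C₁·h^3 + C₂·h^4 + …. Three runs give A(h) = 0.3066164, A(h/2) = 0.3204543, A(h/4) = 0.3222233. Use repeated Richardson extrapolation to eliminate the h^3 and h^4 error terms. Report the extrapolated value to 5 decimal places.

First eliminate the h^3 term (factor 2^3 = 8):
  B₁ = (8·0.3204543 − 0.3066164)/7 = 0.3224311
  B₂ = (8·0.3222233 − 0.3204543)/7 = 0.3224760
Then eliminate the h^4 term (factor 2^4 = 16):
  (16·0.3224760 − 0.3224311)/15 = 0.3224790

0.32248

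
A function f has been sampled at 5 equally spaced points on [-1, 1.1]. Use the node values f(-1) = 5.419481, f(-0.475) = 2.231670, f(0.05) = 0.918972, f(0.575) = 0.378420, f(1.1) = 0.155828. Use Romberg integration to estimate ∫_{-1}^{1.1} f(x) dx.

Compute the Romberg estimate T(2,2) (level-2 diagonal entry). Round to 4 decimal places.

T(0,0) (trapezoid, 1 panel, h=2.1000): 5.854074
T(1,0) (trapezoid, 2 panels, h=1.0500): 3.891958
T(2,0) (trapezoid, 4 panels, h=0.5250): 3.316276
T(1,1) = 3.891958 + (3.891958 − 5.854074)/3 = 3.237919
T(2,1) = 3.316276 + (3.316276 − 3.891958)/3 = 3.124382
T(2,2) = 3.124382 + (3.124382 − 3.237919)/15 = 3.116813

3.1168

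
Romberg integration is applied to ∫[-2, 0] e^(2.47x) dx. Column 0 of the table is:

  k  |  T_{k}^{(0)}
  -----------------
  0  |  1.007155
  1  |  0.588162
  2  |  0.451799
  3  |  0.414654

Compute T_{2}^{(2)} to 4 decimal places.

Richardson extrapolation on the trapezoidal column (denominator 4−1=3):
T_{1}^{(1)} = (4·0.588162 − 1.007155) / 3 = 0.448498
T_{2}^{(1)} = (4·0.451799 − 0.588162) / 3 = 0.406345
T_{2}^{(2)} = (16·0.406345 − 0.448498) / 15 = 0.403535
(Column j=1 coincides with Simpson's rule on the same nodes.)

0.4035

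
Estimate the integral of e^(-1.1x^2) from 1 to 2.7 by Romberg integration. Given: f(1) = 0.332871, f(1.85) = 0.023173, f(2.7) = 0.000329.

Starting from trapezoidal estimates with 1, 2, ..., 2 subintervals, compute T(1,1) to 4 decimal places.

0.1207

T(0,0) (trapezoid, 1 panel, h=1.7000): 0.283220
T(1,0) (trapezoid, 2 panels, h=0.8500): 0.161307
T(1,1) = 0.161307 + (0.161307 − 0.283220)/3 = 0.120669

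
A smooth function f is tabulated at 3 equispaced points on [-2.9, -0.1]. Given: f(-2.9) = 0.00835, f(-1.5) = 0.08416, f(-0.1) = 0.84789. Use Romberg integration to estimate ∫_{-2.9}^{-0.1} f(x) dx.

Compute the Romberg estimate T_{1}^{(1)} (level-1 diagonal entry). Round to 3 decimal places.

T_{0}^{(0)} (trapezoid, 1 panel, h=2.8000): 1.19874
T_{1}^{(0)} (trapezoid, 2 panels, h=1.4000): 0.71719
T_{1}^{(1)} = 0.71719 + (0.71719 − 1.19874)/3 = 0.55667

0.557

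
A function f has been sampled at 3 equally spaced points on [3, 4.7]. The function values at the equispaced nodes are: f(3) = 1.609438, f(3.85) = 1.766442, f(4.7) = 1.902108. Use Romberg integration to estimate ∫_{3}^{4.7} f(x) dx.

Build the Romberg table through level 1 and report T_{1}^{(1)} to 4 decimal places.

2.9969

T_{0}^{(0)} (trapezoid, 1 panel, h=1.7000): 2.984814
T_{1}^{(0)} (trapezoid, 2 panels, h=0.8500): 2.993883
T_{1}^{(1)} = 2.993883 + (2.993883 − 2.984814)/3 = 2.996906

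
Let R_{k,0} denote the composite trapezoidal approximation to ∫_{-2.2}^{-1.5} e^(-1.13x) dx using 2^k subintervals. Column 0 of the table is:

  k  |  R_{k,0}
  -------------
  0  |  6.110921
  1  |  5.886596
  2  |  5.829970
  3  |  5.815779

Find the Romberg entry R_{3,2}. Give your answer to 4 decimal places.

5.8110

R_{2,1} = (4·5.829970 − 5.886596) / 3 = 5.811095
R_{3,1} = (4·5.815779 − 5.829970) / 3 = 5.811049
R_{3,2} = 5.811049 + (5.811049 − 5.811095)/15 = 5.811046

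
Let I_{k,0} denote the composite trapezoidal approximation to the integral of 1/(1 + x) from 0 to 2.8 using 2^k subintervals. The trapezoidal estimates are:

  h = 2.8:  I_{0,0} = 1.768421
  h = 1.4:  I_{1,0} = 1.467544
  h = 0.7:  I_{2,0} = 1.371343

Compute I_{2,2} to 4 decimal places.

1.3374

I_{1,1} = (4·1.467544 − 1.768421) / 3 = 1.367252
I_{2,1} = (4·1.371343 − 1.467544) / 3 = 1.339276
I_{2,2} = 1.339276 + (1.339276 − 1.367252)/15 = 1.337411
(Column j=1 coincides with Simpson's rule on the same nodes.)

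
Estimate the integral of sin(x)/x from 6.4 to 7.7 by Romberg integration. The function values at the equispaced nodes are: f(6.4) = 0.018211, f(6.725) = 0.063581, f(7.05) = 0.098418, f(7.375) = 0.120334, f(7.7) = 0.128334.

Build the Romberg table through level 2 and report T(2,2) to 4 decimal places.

T(0,0) (trapezoid, 1 panel, h=1.3000): 0.095254
T(1,0) (trapezoid, 2 panels, h=0.6500): 0.111599
T(2,0) (trapezoid, 4 panels, h=0.3250): 0.115572
T(1,1) = 0.111599 + (0.111599 − 0.095254)/3 = 0.117047
T(2,1) = 0.115572 + (0.115572 − 0.111599)/3 = 0.116896
T(2,2) = 0.116896 + (0.116896 − 0.117047)/15 = 0.116886

0.1169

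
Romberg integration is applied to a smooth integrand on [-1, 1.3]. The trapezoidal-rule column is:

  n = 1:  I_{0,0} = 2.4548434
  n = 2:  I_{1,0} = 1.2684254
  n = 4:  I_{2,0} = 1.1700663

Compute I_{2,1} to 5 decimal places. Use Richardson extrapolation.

1.13728

Richardson extrapolation on the trapezoidal column (denominator 4−1=3):
I_{2,1} = (4·1.1700663 − 1.2684254) / 3 = 1.1372799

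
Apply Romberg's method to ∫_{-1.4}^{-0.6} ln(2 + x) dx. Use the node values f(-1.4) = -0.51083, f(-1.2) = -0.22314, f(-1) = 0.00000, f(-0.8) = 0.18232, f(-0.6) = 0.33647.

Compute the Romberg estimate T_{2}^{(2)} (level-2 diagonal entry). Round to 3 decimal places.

-0.022

T_{0}^{(0)} (trapezoid, 1 panel, h=0.8000): -0.06974
T_{1}^{(0)} (trapezoid, 2 panels, h=0.4000): -0.03487
T_{2}^{(0)} (trapezoid, 4 panels, h=0.2000): -0.02560
T_{1}^{(1)} = -0.03487 + (-0.03487 − (-0.06974))/3 = -0.02325
T_{2}^{(1)} = -0.02560 + (-0.02560 − (-0.03487))/3 = -0.02251
T_{2}^{(2)} = -0.02251 + (-0.02251 − (-0.02325))/15 = -0.02246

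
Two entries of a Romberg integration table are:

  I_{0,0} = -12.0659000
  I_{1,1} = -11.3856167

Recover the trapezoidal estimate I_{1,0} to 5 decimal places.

-11.55569

From I_{1,1} = (4·I_{1,0} − I_{0,0})/3, solve for I_{1,0}:
4·I_{1,0} = 3·(-11.3856167) + (-12.0659000) = -46.2227501
I_{1,0} = -11.5556875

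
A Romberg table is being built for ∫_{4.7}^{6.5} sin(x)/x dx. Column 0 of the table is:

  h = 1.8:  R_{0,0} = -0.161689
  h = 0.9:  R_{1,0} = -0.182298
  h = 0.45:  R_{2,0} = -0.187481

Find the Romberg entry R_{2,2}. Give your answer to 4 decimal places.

Richardson extrapolation on the trapezoidal column (denominator 4−1=3):
R_{1,1} = (4·(-0.182298) − (-0.161689)) / 3 = -0.189168
R_{2,1} = (4·(-0.187481) − (-0.182298)) / 3 = -0.189209
R_{2,2} = (16·(-0.189209) − (-0.189168)) / 15 = -0.189212

-0.1892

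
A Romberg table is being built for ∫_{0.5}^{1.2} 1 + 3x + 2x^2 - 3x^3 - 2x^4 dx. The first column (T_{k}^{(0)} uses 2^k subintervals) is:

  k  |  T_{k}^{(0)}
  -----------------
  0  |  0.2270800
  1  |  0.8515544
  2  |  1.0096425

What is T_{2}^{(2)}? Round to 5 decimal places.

T_{1}^{(1)} = (4·0.8515544 − 0.2270800) / 3 = 1.0597125
T_{2}^{(1)} = 1.0096425 + (1.0096425 − 0.8515544)/3 = 1.0623385
T_{2}^{(2)} = (16·1.0623385 − 1.0597125) / 15 = 1.0625136

1.06251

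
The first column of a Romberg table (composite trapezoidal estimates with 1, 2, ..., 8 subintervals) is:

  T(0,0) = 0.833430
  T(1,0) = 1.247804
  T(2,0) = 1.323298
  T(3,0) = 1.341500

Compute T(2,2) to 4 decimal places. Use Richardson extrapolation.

1.3460

Richardson extrapolation on the trapezoidal column (denominator 4−1=3):
T(1,1) = (4·1.247804 − 0.833430) / 3 = 1.385929
T(2,1) = (4·1.323298 − 1.247804) / 3 = 1.348463
T(2,2) = (16·1.348463 − 1.385929) / 15 = 1.345965
(Column j=1 coincides with Simpson's rule on the same nodes.)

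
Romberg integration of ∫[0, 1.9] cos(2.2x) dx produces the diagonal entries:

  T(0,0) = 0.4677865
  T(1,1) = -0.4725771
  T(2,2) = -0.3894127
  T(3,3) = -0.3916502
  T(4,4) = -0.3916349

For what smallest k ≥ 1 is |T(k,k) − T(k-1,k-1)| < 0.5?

|T(1,1) − T(0,0)| = 0.9403636 ≥ 0.5
|T(2,2) − T(1,1)| = 0.0831644 < 0.5

k = 2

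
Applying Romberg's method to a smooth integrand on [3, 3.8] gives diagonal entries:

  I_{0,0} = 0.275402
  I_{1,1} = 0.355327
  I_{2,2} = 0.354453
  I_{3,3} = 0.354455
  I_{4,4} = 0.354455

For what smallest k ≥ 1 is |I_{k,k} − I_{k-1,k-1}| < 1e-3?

k = 2

|I_{1,1} − I_{0,0}| = 0.079925 ≥ 1e-3
|I_{2,2} − I_{1,1}| = 0.000874 < 1e-3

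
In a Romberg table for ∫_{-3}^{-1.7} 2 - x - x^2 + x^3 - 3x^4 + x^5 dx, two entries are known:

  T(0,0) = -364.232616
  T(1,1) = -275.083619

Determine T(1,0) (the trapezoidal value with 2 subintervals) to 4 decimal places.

-297.3709

From T(1,1) = (4·T(1,0) − T(0,0))/3, solve for T(1,0):
4·T(1,0) = 3·(-275.083619) + (-364.232616) = -1189.483473
T(1,0) = -297.370868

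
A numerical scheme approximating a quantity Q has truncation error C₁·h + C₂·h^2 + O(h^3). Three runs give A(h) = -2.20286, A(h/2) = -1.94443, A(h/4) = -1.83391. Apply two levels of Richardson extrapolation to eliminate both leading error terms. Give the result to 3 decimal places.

First eliminate the h term (factor 2^1 = 2):
  B₁ = (2·(-1.94443) − (-2.20286))/1 = -1.68600
  B₂ = (2·(-1.83391) − (-1.94443))/1 = -1.72339
Then eliminate the h^2 term (factor 2^2 = 4):
  (4·(-1.72339) − (-1.68600))/3 = -1.73585

-1.736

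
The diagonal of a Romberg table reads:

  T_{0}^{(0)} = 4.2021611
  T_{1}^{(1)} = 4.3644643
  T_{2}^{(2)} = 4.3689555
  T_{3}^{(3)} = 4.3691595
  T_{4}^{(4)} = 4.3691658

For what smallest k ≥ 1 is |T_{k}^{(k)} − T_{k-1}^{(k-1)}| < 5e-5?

k = 4

|T_{1}^{(1)} − T_{0}^{(0)}| = 0.1623032 ≥ 5e-5
|T_{2}^{(2)} − T_{1}^{(1)}| = 0.0044912 ≥ 5e-5
|T_{3}^{(3)} − T_{2}^{(2)}| = 0.0002040 ≥ 5e-5
|T_{4}^{(4)} − T_{3}^{(3)}| = 0.0000063 < 5e-5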